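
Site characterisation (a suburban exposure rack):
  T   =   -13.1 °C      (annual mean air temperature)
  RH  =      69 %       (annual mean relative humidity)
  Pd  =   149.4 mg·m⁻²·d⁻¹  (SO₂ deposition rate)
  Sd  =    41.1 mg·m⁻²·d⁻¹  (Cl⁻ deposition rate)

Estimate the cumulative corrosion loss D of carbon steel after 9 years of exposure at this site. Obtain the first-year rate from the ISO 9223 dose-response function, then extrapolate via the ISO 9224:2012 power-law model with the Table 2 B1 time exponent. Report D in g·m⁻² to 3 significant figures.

carbon steel: f(T) = +0.150·(T−10) [T≤10 °C] = -3.4650
  SO₂ term: 1.77·149.4^0.52·exp(0.02·69-3.4650) = 2.973
  Sd branch = 0.102·Sd^0.62·e^(0.033·RH+0.04·T) = 5.895 μm/a
  r_corr = 2.973 + 5.895 = 8.868 μm/a
ISO 9224: D(t) = r_corr · t^b with b = 0.523 (carbon steel, B1)
  D(9) = 8.868 × 9^0.523 = 8.868 × 3.156 = 27.98 μm
  Mass loss = 27.98 μm × 7.85 g/cm³ = 219.7 g·m⁻²

D(9) = 220 g·m⁻²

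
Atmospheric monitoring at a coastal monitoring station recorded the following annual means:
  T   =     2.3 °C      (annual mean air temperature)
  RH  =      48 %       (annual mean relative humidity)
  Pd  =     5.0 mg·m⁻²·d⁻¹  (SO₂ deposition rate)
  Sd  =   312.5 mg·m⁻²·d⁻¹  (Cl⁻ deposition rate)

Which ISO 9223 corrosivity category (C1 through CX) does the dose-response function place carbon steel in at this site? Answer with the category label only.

C2

carbon steel: temperature factor f = +0.150·(-7.7) = -1.1550
  sulphur-dioxide contribution → 3.363 μm/a
  chloride contribution → 19.2 μm/a
  ⇒ r_corr(carbon steel) = 22.56 μm/a
Category bounds: 1.3…25 μm/a bracket r_corr ⇒ C2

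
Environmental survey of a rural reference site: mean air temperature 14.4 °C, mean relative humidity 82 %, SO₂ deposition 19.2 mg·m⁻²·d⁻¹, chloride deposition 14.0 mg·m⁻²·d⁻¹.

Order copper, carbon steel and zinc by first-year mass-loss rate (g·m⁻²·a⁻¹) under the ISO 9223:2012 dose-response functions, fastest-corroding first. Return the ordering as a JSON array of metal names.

["carbon steel", "copper", "zinc"]

copper: temperature factor f = -0.080·(4.4) = -0.3520
  SO₂ term: 0.0053·19.2^0.26·exp(0.059·82-0.3520) = 1.014
  Sd branch = 0.01025·Sd^0.27·e^(0.036·RH+0.049·T) = 0.8103 μm/a
  sum: 1.014 + 0.8103 → r_corr = 1.825 μm/a
  mass loss = 1.825 μm/a × 8.96 g/cm³ = 16.35 g·m⁻²·a⁻¹
carbon steel: temperature factor f = -0.054·(4.4) = -0.2376
  Pd branch = 1.77·Pd^0.52·e^(0.02·RH+f) = 33.45 μm/a
  Cl⁻ term: 0.102·14.0^0.62·exp(0.033·82+0.04·14.4) = 13.95
  r_corr = 33.45 + 13.95 = 47.4 μm/a
  mass loss = 47.4 μm/a × 7.85 g/cm³ = 372.1 g·m⁻²·a⁻¹
zinc: T>10 °C ⇒ hinge -0.071·(14.4−10) = -0.3124
  SO₂ term: 0.0129·19.2^0.44·exp(0.046·82-0.3124) = 1.506
  Sd branch = 0.0175·Sd^0.57·e^(0.008·RH+0.085·T) = 0.5162 μm/a
  sum: 1.506 + 0.5162 → r_corr = 2.022 μm/a
  mass loss = 2.022 μm/a × 7.14 g/cm³ = 14.44 g·m⁻²·a⁻¹
Ordering by g·m⁻²·a⁻¹: carbon steel (372) > copper (16.3) > zinc (14.4)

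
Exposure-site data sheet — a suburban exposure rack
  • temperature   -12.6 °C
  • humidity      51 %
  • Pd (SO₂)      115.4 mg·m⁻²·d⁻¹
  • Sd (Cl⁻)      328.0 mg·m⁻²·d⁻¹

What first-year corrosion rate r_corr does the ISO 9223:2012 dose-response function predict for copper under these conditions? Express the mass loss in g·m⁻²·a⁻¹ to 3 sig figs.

copper: T≤10 °C ⇒ hinge +0.126·(-12.6−10) = -2.8476
  sulphur-dioxide contribution → 0.02141 μm/a
  chloride contribution → 0.1657 μm/a
  total first-year rate 0.1871 μm/a
Convert to mass loss: 0.1871 μm/a × 8.96 g/cm³ = 1.676 g·m⁻²·a⁻¹

r_corr = 1.68 g·m⁻²·a⁻¹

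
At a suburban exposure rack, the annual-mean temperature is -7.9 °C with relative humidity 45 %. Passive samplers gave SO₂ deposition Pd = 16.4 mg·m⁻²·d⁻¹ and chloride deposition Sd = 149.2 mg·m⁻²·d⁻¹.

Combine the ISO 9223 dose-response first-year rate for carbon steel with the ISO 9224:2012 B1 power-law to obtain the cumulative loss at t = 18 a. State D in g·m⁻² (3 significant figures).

carbon steel: temperature factor f = +0.150·(-17.9) = -2.6850
  Pd branch = 1.77·Pd^0.52·e^(0.02·RH+f) = 1.272 μm/a
  Cl⁻ term: 0.102·149.2^0.62·exp(0.033·45+0.04·-7.9) = 7.312
  sum: 1.272 + 7.312 → r_corr = 8.584 μm/a
Long-term exponent b (ISO 9224 Table 2, B1) = 0.523
  D(18) = 8.584 × 18^0.523 = 8.584 × 4.534 = 38.92 μm
  Mass loss = 38.92 μm × 7.85 g/cm³ = 305.5 g·m⁻²

D(18) = 306 g·m⁻²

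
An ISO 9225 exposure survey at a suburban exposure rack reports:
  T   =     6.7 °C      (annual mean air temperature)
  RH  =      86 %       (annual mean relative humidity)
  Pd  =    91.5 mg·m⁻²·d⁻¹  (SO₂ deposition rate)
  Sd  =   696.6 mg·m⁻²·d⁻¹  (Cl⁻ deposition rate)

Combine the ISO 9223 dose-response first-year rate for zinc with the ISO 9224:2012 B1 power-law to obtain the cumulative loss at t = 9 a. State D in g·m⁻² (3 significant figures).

D(9) = 294 g·m⁻²

zinc: f(T) = +0.038·(T−10) [T≤10 °C] = -0.1254
  SO₂ term: 0.0129·91.5^0.44·exp(0.046·86-0.1254) = 4.337
  Cl⁻ term: 0.0175·696.6^0.57·exp(0.008·86+0.085·6.7) = 2.568
  r_corr = 4.337 + 2.568 = 6.906 μm/a
ISO 9224: D(t) = r_corr · t^b with b = 0.813 (zinc, B1)
  D(9) = 6.906 × 9^0.813 = 6.906 × 5.968 = 41.21 μm
  Mass loss = 41.21 μm × 7.14 g/cm³ = 294.2 g·m⁻²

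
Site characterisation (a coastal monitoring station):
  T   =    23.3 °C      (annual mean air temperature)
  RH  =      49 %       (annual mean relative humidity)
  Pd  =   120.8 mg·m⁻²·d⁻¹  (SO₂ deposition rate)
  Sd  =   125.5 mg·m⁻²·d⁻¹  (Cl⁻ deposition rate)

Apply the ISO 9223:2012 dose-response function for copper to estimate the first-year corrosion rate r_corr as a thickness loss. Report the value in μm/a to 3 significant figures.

copper: temperature factor f = -0.080·(13.3) = -1.0640
  sulphur-dioxide contribution → 0.1146 μm/a
  chloride contribution → 0.6907 μm/a
  total first-year rate 0.8053 μm/a

r_corr = 0.805 μm/a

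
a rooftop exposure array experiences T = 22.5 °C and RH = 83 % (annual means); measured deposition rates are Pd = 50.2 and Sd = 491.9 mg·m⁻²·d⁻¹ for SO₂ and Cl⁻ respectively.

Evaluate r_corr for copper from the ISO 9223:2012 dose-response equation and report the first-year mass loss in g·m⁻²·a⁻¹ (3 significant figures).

r_corr = 35.7 g·m⁻²·a⁻¹

copper: f(T) = -0.080·(T−10) [T>10 °C] = -1.0000
  Pd branch = 0.0053·Pd^0.26·e^(0.059·RH+f) = 0.7226 μm/a
  Cl⁻ term: 0.01025·491.9^0.27·exp(0.036·83+0.049·22.5) = 3.266
  sum: 0.7226 + 3.266 → r_corr = 3.989 μm/a
Convert to mass loss: 3.989 μm/a × 8.96 g/cm³ = 35.74 g·m⁻²·a⁻¹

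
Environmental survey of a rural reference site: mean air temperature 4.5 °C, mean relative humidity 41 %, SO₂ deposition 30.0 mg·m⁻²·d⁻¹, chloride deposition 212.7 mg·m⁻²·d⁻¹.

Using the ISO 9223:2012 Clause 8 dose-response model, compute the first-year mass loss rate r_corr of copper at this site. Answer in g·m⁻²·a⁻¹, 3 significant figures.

copper: temperature factor f = +0.126·(-5.5) = -0.6930
  Pd branch = 0.0053·Pd^0.26·e^(0.059·RH+f) = 0.0721 μm/a
  Cl⁻ term: 0.01025·212.7^0.27·exp(0.036·41+0.049·4.5) = 0.2377
  r_corr = 0.0721 + 0.2377 = 0.3098 μm/a
Convert to mass loss: 0.3098 μm/a × 8.96 g/cm³ = 2.776 g·m⁻²·a⁻¹

r_corr = 2.78 g·m⁻²·a⁻¹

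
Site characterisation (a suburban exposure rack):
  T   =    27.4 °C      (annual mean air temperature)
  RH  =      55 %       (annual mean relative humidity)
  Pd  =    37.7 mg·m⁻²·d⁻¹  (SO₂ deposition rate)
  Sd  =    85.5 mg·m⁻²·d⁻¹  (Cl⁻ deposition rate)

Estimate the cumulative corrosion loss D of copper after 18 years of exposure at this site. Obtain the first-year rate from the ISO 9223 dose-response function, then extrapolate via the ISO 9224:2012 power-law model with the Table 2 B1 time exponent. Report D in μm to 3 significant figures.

copper: temperature factor f = -0.080·(17.4) = -1.3920
  sulphur-dioxide contribution → 0.08687 μm/a
  chloride contribution → 0.9448 μm/a
  ⇒ r_corr(copper) = 1.032 μm/a
Long-term exponent b (ISO 9224 Table 2, B1) = 0.667
  D(18) = 1.032 × 18^0.667 = 1.032 × 6.875 = 7.093 μm

D(18) = 7.09 μm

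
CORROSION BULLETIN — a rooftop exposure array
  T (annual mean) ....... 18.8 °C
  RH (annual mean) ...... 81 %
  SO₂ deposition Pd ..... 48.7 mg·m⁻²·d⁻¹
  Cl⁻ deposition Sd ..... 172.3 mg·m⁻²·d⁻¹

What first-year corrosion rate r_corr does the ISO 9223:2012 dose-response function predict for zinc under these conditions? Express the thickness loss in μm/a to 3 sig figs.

zinc: f(T) = -0.071·(T−10) [T>10 °C] = -0.6248
  Pd branch = 0.0129·Pd^0.44·e^(0.046·RH+f) = 1.585 μm/a
  Cl⁻ term: 0.0175·172.3^0.57·exp(0.008·81+0.085·18.8) = 3.113
  r_corr = 1.585 + 3.113 = 4.697 μm/a

r_corr = 4.70 μm/a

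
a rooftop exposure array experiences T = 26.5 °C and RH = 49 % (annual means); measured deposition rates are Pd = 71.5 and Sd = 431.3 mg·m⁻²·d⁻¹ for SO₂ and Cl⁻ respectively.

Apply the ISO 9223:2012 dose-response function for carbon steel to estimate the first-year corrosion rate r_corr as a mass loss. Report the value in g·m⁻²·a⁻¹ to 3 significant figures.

carbon steel: T>10 °C ⇒ hinge -0.054·(26.5−10) = -0.8910
  sulphur-dioxide contribution → 17.82 μm/a
  chloride contribution → 63.79 μm/a
  ⇒ r_corr(carbon steel) = 81.61 μm/a
Convert to mass loss: 81.61 μm/a × 7.85 g/cm³ = 640.6 g·m⁻²·a⁻¹

r_corr = 641 g·m⁻²·a⁻¹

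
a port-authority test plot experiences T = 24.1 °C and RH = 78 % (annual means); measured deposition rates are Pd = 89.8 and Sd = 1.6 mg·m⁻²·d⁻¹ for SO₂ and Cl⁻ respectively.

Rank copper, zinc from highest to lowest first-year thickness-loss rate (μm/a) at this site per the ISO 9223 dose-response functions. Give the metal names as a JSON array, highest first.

copper: T>10 °C ⇒ hinge -0.080·(24.1−10) = -1.1280
  sulphur-dioxide contribution → 0.5506 μm/a
  chloride contribution → 0.6283 μm/a
  total first-year rate 1.179 μm/a
zinc: f(T) = -0.071·(T−10) [T>10 °C] = -1.0011
  sulphur-dioxide contribution → 1.24 μm/a
  chloride contribution → 0.3312 μm/a
  ⇒ r_corr(zinc) = 1.571 μm/a
Ordering by μm/a: zinc (1.57) > copper (1.18)

["zinc", "copper"]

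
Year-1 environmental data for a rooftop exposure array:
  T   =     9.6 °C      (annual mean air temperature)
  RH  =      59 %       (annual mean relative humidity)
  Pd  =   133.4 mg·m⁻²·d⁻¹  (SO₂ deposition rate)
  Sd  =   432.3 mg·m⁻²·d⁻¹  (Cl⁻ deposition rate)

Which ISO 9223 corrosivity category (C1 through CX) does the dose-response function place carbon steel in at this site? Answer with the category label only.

C5

carbon steel: T≤10 °C ⇒ hinge +0.150·(9.6−10) = -0.0600
  sulphur-dioxide contribution → 69.1 μm/a
  chloride contribution → 45.2 μm/a
  ⇒ r_corr(carbon steel) = 114.3 μm/a
114 μm/a falls in (80, 200] for carbon steel → category C5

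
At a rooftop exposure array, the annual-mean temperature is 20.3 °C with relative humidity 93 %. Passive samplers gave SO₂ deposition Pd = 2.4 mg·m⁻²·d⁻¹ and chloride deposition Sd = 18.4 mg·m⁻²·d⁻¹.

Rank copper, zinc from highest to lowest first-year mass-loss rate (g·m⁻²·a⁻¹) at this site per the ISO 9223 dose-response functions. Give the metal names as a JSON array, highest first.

copper: f(T) = -0.080·(T−10) [T>10 °C] = -0.8240
  Pd branch = 0.0053·Pd^0.26·e^(0.059·RH+f) = 0.7051 μm/a
  Sd branch = 0.01025·Sd^0.27·e^(0.036·RH+0.049·T) = 1.731 μm/a
  r_corr = 0.7051 + 1.731 = 2.436 μm/a
  mass loss = 2.436 μm/a × 8.96 g/cm³ = 21.83 g·m⁻²·a⁻¹
zinc: f(T) = -0.071·(T−10) [T>10 °C] = -0.7313
  SO₂ term: 0.0129·2.4^0.44·exp(0.046·93-0.7313) = 0.658
  Cl⁻ term: 0.0175·18.4^0.57·exp(0.008·93+0.085·20.3) = 1.088
  sum: 0.658 + 1.088 → r_corr = 1.746 μm/a
  mass loss = 1.746 μm/a × 7.14 g/cm³ = 12.46 g·m⁻²·a⁻¹
Ordering by g·m⁻²·a⁻¹: copper (21.8) > zinc (12.5)

["copper", "zinc"]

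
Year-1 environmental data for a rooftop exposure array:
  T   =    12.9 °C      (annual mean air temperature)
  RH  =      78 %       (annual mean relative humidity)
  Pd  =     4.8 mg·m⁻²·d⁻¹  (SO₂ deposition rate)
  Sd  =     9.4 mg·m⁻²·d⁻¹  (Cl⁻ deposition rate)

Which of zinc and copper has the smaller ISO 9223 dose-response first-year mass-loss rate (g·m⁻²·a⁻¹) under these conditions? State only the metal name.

zinc

zinc: temperature factor f = -0.071·(2.9) = -0.2059
  sulphur-dioxide contribution → 0.7571 μm/a
  chloride contribution → 0.3507 μm/a
  ⇒ r_corr(zinc) = 1.108 μm/a
  mass loss = 1.108 μm/a × 7.14 g/cm³ = 7.91 g·m⁻²·a⁻¹
copper: f(T) = -0.080·(T−10) [T>10 °C] = -0.2320
  sulphur-dioxide contribution → 0.6299 μm/a
  chloride contribution → 0.5854 μm/a
  total first-year rate 1.215 μm/a
  mass loss = 1.215 μm/a × 8.96 g/cm³ = 10.89 g·m⁻²·a⁻¹
Ordering by g·m⁻²·a⁻¹: copper (10.9) > zinc (7.91)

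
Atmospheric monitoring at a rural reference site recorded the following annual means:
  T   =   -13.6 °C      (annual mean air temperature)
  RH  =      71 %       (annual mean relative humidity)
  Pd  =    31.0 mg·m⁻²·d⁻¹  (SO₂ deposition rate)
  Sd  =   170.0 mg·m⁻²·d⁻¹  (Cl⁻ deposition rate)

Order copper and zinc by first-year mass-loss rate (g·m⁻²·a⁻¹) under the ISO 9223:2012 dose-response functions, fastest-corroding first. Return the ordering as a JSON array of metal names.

["zinc", "copper"]

copper: temperature factor f = +0.126·(-23.6) = -2.9736
  sulphur-dioxide contribution → 0.04364 μm/a
  chloride contribution → 0.2714 μm/a
  ⇒ r_corr(copper) = 0.315 μm/a
  mass loss = 0.315 μm/a × 8.96 g/cm³ = 2.823 g·m⁻²·a⁻¹
zinc: T≤10 °C ⇒ hinge +0.038·(-13.6−10) = -0.8968
  sulphur-dioxide contribution → 0.6248 μm/a
  chloride contribution → 0.1816 μm/a
  total first-year rate 0.8063 μm/a
  mass loss = 0.8063 μm/a × 7.14 g/cm³ = 5.757 g·m⁻²·a⁻¹
Ordering by g·m⁻²·a⁻¹: zinc (5.76) > copper (2.82)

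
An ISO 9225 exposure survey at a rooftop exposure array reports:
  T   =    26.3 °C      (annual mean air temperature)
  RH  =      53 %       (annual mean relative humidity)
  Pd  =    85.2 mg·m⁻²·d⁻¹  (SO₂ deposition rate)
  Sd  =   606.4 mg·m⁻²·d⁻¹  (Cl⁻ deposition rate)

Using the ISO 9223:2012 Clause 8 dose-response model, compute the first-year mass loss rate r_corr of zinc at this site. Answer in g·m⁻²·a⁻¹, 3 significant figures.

zinc: f(T) = -0.071·(T−10) [T>10 °C] = -1.1573
  SO₂ term: 0.0129·85.2^0.44·exp(0.046·53-1.1573) = 0.3282
  Sd branch = 0.0175·Sd^0.57·e^(0.008·RH+0.085·T) = 9.643 μm/a
  r_corr = 0.3282 + 9.643 = 9.971 μm/a
Convert to mass loss: 9.971 μm/a × 7.14 g/cm³ = 71.2 g·m⁻²·a⁻¹

r_corr = 71.2 g·m⁻²·a⁻¹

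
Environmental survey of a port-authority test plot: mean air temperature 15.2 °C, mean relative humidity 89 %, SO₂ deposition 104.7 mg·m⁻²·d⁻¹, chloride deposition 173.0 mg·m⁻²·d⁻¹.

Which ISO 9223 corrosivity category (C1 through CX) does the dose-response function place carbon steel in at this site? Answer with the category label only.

C5

carbon steel: f(T) = -0.054·(T−10) [T>10 °C] = -0.2808
  Pd branch = 1.77·Pd^0.52·e^(0.02·RH+f) = 89.01 μm/a
  Sd branch = 0.102·Sd^0.62·e^(0.033·RH+0.04·T) = 86.25 μm/a
  r_corr = 89.01 + 86.25 = 175.3 μm/a
Category bounds: 80…200 μm/a bracket r_corr ⇒ C5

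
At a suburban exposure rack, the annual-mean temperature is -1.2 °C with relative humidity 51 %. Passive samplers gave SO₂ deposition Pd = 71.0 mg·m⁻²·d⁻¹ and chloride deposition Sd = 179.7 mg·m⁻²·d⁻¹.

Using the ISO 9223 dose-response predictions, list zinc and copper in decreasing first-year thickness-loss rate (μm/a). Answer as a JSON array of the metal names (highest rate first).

zinc: f(T) = +0.038·(T−10) [T≤10 °C] = -0.4256
  sulphur-dioxide contribution → 0.5743 μm/a
  chloride contribution → 0.4582 μm/a
  total first-year rate 1.032 μm/a
copper: temperature factor f = +0.126·(-11.2) = -1.4112
  sulphur-dioxide contribution → 0.07934 μm/a
  chloride contribution → 0.2462 μm/a
  total first-year rate 0.3255 μm/a
Ordering by μm/a: zinc (1.03) > copper (0.326)

["zinc", "copper"]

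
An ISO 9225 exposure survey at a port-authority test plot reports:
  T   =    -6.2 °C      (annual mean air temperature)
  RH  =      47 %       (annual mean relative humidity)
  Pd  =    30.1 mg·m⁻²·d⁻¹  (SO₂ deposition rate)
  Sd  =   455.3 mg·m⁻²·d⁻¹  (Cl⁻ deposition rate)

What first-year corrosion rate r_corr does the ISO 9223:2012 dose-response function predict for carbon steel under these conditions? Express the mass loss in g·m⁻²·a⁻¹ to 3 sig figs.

carbon steel: temperature factor f = +0.150·(-16.2) = -2.4300
  sulphur-dioxide contribution → 2.343 μm/a
  chloride contribution → 16.7 μm/a
  total first-year rate 19.04 μm/a
Convert to mass loss: 19.04 μm/a × 7.85 g/cm³ = 149.5 g·m⁻²·a⁻¹

r_corr = 149 g·m⁻²·a⁻¹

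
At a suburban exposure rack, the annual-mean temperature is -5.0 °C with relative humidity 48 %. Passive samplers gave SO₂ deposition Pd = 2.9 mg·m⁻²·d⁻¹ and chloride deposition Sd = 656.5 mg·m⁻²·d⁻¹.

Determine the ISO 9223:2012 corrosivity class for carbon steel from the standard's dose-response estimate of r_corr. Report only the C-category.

carbon steel: temperature factor f = +0.150·(-15.0) = -2.2500
  SO₂ term: 1.77·2.9^0.52·exp(0.02·48-2.2500) = 0.8476
  Sd branch = 0.102·Sd^0.62·e^(0.033·RH+0.04·T) = 22.72 μm/a
  r_corr = 0.8476 + 22.72 = 23.56 μm/a
ISO 9223 Table 2 (carbon steel): 1.3 < 23.6 ≤ 25 μm/a ⇒ C2

C2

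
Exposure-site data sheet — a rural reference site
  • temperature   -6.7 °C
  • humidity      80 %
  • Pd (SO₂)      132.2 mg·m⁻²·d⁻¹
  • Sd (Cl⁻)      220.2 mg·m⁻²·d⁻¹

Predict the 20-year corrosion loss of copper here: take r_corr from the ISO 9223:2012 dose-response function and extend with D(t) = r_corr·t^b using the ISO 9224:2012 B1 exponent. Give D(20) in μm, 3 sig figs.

D(20) = 6.07 μm

copper: T≤10 °C ⇒ hinge +0.126·(-6.7−10) = -2.1042
  Pd branch = 0.0053·Pd^0.26·e^(0.059·RH+f) = 0.2581 μm/a
  Cl⁻ term: 0.01025·220.2^0.27·exp(0.036·80+0.049·-6.7) = 0.5643
  r_corr = 0.2581 + 0.5643 = 0.8224 μm/a
Power-law: D(20) = r_corr · 20^0.667
  D(20) = 0.8224 × 20^0.667 = 0.8224 × 7.375 = 6.065 μm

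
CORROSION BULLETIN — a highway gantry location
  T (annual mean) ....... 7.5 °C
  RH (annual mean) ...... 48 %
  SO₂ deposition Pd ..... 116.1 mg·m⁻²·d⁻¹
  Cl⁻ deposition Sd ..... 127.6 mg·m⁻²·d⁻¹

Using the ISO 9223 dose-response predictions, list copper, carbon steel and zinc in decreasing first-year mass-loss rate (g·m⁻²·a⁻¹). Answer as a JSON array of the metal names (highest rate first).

["carbon steel", "zinc", "copper"]

copper: temperature factor f = +0.126·(-2.5) = -0.3150
  sulphur-dioxide contribution → 0.2261 μm/a
  chloride contribution → 0.3086 μm/a
  ⇒ r_corr(copper) = 0.5347 μm/a
  mass loss = 0.5347 μm/a × 8.96 g/cm³ = 4.791 g·m⁻²·a⁻¹
carbon steel: f(T) = +0.150·(T−10) [T≤10 °C] = -0.3750
  sulphur-dioxide contribution → 37.65 μm/a
  chloride contribution → 13.57 μm/a
  ⇒ r_corr(carbon steel) = 51.21 μm/a
  mass loss = 51.21 μm/a × 7.85 g/cm³ = 402 g·m⁻²·a⁻¹
zinc: temperature factor f = +0.038·(-2.5) = -0.0950
  sulphur-dioxide contribution → 0.8645 μm/a
  chloride contribution → 0.7709 μm/a
  total first-year rate 1.635 μm/a
  mass loss = 1.635 μm/a × 7.14 g/cm³ = 11.68 g·m⁻²·a⁻¹
Ordering by g·m⁻²·a⁻¹: carbon steel (402) > zinc (11.7) > copper (4.79)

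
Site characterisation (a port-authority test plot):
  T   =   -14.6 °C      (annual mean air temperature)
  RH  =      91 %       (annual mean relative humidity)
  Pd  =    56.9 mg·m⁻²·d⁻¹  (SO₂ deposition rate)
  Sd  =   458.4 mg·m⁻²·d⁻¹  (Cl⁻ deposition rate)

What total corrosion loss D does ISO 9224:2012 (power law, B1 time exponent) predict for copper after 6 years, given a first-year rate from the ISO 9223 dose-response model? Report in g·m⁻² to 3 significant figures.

copper: T≤10 °C ⇒ hinge +0.126·(-14.6−10) = -3.0996
  sulphur-dioxide contribution → 0.1466 μm/a
  chloride contribution → 0.6939 μm/a
  total first-year rate 0.8405 μm/a
ISO 9224: D(t) = r_corr · t^b with b = 0.667 (copper, B1)
  D(6) = 0.8405 × 6^0.667 = 0.8405 × 3.304 = 2.777 μm
  Mass loss = 2.777 μm × 8.96 g/cm³ = 24.88 g·m⁻²

D(6) = 24.9 g·m⁻²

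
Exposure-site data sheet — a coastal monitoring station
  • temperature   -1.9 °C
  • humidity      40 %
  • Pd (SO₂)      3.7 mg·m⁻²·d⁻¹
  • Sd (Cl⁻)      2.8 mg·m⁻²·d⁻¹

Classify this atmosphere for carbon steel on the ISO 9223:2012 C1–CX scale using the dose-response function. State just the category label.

C2

carbon steel: f(T) = +0.150·(T−10) [T≤10 °C] = -1.7850
  SO₂ term: 1.77·3.7^0.52·exp(0.02·40-1.7850) = 1.305
  Cl⁻ term: 0.102·2.8^0.62·exp(0.033·40+0.04·-1.9) = 0.67
  r_corr = 1.305 + 0.67 = 1.975 μm/a
ISO 9223 Table 2 (carbon steel): 1.3 < 1.98 ≤ 25 μm/a ⇒ C2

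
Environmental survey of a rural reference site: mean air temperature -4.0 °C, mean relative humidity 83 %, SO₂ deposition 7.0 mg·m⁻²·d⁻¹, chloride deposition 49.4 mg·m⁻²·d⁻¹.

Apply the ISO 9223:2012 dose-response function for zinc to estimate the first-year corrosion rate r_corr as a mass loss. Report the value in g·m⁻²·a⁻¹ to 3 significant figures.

zinc: f(T) = +0.038·(T−10) [T≤10 °C] = -0.5320
  sulphur-dioxide contribution → 0.8119 μm/a
  chloride contribution → 0.2234 μm/a
  ⇒ r_corr(zinc) = 1.035 μm/a
Convert to mass loss: 1.035 μm/a × 7.14 g/cm³ = 7.393 g·m⁻²·a⁻¹

r_corr = 7.39 g·m⁻²·a⁻¹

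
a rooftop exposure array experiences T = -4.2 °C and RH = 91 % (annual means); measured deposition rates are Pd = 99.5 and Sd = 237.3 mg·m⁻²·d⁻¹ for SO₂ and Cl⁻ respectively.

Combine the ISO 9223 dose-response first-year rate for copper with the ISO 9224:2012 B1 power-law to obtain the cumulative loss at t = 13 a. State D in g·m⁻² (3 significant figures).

copper: T≤10 °C ⇒ hinge +0.126·(-4.2−10) = -1.7892
  sulphur-dioxide contribution → 0.6286 μm/a
  chloride contribution → 0.967 μm/a
  total first-year rate 1.596 μm/a
ISO 9224: D(t) = r_corr · t^b with b = 0.667 (copper, B1)
  D(13) = 1.596 × 13^0.667 = 1.596 × 5.534 = 8.829 μm
  Mass loss = 8.829 μm × 8.96 g/cm³ = 79.11 g·m⁻²

D(13) = 79.1 g·m⁻²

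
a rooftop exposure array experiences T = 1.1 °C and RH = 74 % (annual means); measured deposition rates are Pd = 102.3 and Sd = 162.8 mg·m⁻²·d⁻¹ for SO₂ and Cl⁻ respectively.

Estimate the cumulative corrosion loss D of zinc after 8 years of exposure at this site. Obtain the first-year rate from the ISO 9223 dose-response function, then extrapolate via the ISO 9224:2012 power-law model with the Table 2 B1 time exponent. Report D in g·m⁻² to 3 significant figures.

zinc: temperature factor f = +0.038·(-8.9) = -0.3382
  SO₂ term: 0.0129·102.3^0.44·exp(0.046·74-0.3382) = 2.12
  Sd branch = 0.0175·Sd^0.57·e^(0.008·RH+0.085·T) = 0.633 μm/a
  sum: 2.12 + 0.633 → r_corr = 2.753 μm/a
Power-law: D(8) = r_corr · 8^0.813
  D(8) = 2.753 × 8^0.813 = 2.753 × 5.423 = 14.93 μm
  Mass loss = 14.93 μm × 7.14 g/cm³ = 106.6 g·m⁻²

D(8) = 107 g·m⁻²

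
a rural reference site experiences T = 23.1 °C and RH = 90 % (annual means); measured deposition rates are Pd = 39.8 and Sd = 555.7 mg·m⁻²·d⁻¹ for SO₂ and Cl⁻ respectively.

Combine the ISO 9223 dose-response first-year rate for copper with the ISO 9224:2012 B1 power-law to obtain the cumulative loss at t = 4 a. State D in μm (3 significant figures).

D(4) = 13.7 μm

copper: temperature factor f = -0.080·(13.1) = -1.0480
  sulphur-dioxide contribution → 0.98 μm/a
  chloride contribution → 4.472 μm/a
  total first-year rate 5.452 μm/a
Long-term exponent b (ISO 9224 Table 2, B1) = 0.667
  D(4) = 5.452 × 4^0.667 = 5.452 × 2.521 = 13.74 μm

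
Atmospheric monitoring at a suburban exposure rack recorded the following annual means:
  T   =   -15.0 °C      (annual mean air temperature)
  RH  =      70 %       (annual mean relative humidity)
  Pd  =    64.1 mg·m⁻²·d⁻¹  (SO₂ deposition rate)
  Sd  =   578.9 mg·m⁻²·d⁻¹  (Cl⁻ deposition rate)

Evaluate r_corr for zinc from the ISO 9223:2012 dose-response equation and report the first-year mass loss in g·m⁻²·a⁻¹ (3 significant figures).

zinc: f(T) = +0.038·(T−10) [T≤10 °C] = -0.9500
  Pd branch = 0.0129·Pd^0.44·e^(0.046·RH+f) = 0.7789 μm/a
  Sd branch = 0.0175·Sd^0.57·e^(0.008·RH+0.085·T) = 0.3215 μm/a
  sum: 0.7789 + 0.3215 → r_corr = 1.1 μm/a
Convert to mass loss: 1.1 μm/a × 7.14 g/cm³ = 7.857 g·m⁻²·a⁻¹

r_corr = 7.86 g·m⁻²·a⁻¹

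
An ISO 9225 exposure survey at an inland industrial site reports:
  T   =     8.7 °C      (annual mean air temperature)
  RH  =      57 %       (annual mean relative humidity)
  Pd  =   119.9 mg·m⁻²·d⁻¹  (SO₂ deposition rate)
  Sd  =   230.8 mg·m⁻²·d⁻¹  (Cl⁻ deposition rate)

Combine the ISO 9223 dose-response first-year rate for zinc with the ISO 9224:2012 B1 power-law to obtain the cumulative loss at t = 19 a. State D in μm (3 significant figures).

zinc: temperature factor f = +0.038·(-1.3) = -0.0494
  SO₂ term: 0.0129·119.9^0.44·exp(0.046·57-0.0494) = 1.388
  Cl⁻ term: 0.0175·230.8^0.57·exp(0.008·57+0.085·8.7) = 1.286
  r_corr = 1.388 + 1.286 = 2.675 μm/a
ISO 9224: D(t) = r_corr · t^b with b = 0.813 (zinc, B1)
  D(19) = 2.675 × 19^0.813 = 2.675 × 10.96 = 29.3 μm

D(19) = 29.3 μm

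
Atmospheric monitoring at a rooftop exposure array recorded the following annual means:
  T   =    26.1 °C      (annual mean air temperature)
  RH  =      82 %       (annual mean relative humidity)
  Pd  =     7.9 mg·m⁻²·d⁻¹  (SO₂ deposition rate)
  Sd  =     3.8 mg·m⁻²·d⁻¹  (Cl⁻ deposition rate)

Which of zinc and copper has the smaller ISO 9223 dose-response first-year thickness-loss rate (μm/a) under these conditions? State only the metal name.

zinc

zinc: temperature factor f = -0.071·(16.1) = -1.1431
  SO₂ term: 0.0129·7.9^0.44·exp(0.046·82-1.1431) = 0.4439
  Cl⁻ term: 0.0175·3.8^0.57·exp(0.008·82+0.085·26.1) = 0.6636
  sum: 0.4439 + 0.6636 → r_corr = 1.107 μm/a
copper: temperature factor f = -0.080·(16.1) = -1.2880
  SO₂ term: 0.0053·7.9^0.26·exp(0.059·82-1.2880) = 0.3158
  Sd branch = 0.01025·Sd^0.27·e^(0.036·RH+0.049·T) = 1.011 μm/a
  r_corr = 0.3158 + 1.011 = 1.327 μm/a
Ordering by μm/a: copper (1.33) > zinc (1.11)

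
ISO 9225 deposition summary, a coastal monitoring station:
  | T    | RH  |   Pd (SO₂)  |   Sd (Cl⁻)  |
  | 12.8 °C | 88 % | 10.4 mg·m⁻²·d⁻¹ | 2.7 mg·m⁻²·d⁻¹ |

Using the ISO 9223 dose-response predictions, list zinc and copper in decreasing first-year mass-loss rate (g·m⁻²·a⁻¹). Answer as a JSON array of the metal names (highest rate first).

zinc: f(T) = -0.071·(T−10) [T>10 °C] = -0.1988
  Pd branch = 0.0129·Pd^0.44·e^(0.046·RH+f) = 1.697 μm/a
  Sd branch = 0.0175·Sd^0.57·e^(0.008·RH+0.085·T) = 0.185 μm/a
  r_corr = 1.697 + 0.185 = 1.882 μm/a
  mass loss = 1.882 μm/a × 7.14 g/cm³ = 13.44 g·m⁻²·a⁻¹
copper: f(T) = -0.080·(T−10) [T>10 °C] = -0.2240
  SO₂ term: 0.0053·10.4^0.26·exp(0.059·88-0.2240) = 1.4
  Cl⁻ term: 0.01025·2.7^0.27·exp(0.036·88+0.049·12.8) = 0.5962
  r_corr = 1.4 + 0.5962 = 1.997 μm/a
  mass loss = 1.997 μm/a × 8.96 g/cm³ = 17.89 g·m⁻²·a⁻¹
Ordering by g·m⁻²·a⁻¹: copper (17.9) > zinc (13.4)

["copper", "zinc"]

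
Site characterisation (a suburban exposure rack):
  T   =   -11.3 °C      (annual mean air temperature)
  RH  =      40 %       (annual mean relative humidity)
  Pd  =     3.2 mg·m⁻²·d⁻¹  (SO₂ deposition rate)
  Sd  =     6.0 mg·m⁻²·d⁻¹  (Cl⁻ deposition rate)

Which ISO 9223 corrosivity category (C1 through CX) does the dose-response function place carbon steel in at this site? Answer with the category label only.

carbon steel: f(T) = +0.150·(T−10) [T≤10 °C] = -3.1950
  SO₂ term: 1.77·3.2^0.52·exp(0.02·40-3.1950) = 0.2955
  Cl⁻ term: 0.102·6.0^0.62·exp(0.033·40+0.04·-11.3) = 0.7379
  sum: 0.2955 + 0.7379 → r_corr = 1.033 μm/a
1.03 μm/a falls in (0, 1.3] for carbon steel → category C1

C1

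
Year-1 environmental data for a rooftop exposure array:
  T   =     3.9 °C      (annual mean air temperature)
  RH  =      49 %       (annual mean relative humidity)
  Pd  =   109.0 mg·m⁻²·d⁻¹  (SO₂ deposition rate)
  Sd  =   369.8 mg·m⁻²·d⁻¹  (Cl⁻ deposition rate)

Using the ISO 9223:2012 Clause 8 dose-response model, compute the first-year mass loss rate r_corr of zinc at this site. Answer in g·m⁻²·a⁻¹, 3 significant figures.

r_corr = 13.0 g·m⁻²·a⁻¹

zinc: f(T) = +0.038·(T−10) [T≤10 °C] = -0.2318
  Pd branch = 0.0129·Pd^0.44·e^(0.046·RH+f) = 0.7679 μm/a
  Sd branch = 0.0175·Sd^0.57·e^(0.008·RH+0.085·T) = 1.05 μm/a
  sum: 0.7679 + 1.05 → r_corr = 1.817 μm/a
Convert to mass loss: 1.817 μm/a × 7.14 g/cm³ = 12.98 g·m⁻²·a⁻¹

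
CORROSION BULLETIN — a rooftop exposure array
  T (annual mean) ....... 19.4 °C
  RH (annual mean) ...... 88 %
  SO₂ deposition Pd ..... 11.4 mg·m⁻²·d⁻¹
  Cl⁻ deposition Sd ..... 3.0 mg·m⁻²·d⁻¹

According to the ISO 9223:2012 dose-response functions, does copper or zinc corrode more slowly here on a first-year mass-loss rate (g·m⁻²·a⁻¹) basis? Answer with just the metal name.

zinc

copper: f(T) = -0.080·(T−10) [T>10 °C] = -0.7520
  sulphur-dioxide contribution → 0.8459 μm/a
  chloride contribution → 0.8477 μm/a
  ⇒ r_corr(copper) = 1.694 μm/a
  mass loss = 1.694 μm/a × 8.96 g/cm³ = 15.17 g·m⁻²·a⁻¹
zinc: temperature factor f = -0.071·(9.4) = -0.6674
  sulphur-dioxide contribution → 1.106 μm/a
  chloride contribution → 0.3443 μm/a
  total first-year rate 1.45 μm/a
  mass loss = 1.45 μm/a × 7.14 g/cm³ = 10.36 g·m⁻²·a⁻¹
Ordering by g·m⁻²·a⁻¹: copper (15.2) > zinc (10.4)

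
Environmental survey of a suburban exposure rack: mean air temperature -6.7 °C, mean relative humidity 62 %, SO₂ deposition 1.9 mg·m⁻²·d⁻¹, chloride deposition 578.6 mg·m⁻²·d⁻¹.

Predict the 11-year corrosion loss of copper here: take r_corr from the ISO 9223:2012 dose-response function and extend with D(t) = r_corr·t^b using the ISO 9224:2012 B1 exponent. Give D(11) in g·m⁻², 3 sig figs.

D(11) = 18.3 g·m⁻²

copper: temperature factor f = +0.126·(-16.7) = -2.1042
  Pd branch = 0.0053·Pd^0.26·e^(0.059·RH+f) = 0.02962 μm/a
  Cl⁻ term: 0.01025·578.6^0.27·exp(0.036·62+0.049·-6.7) = 0.3831
  r_corr = 0.02962 + 0.3831 = 0.4127 μm/a
ISO 9224: D(t) = r_corr · t^b with b = 0.667 (copper, B1)
  D(11) = 0.4127 × 11^0.667 = 0.4127 × 4.95 = 2.043 μm
  Mass loss = 2.043 μm × 8.96 g/cm³ = 18.31 g·m⁻²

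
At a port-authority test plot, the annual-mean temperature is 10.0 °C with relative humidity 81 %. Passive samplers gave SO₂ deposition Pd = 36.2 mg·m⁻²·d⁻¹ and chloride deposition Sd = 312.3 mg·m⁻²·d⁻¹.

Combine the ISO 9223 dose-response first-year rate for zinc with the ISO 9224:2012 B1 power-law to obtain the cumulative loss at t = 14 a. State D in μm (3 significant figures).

zinc: temperature factor f = +0.038·(0.0) = +0.0000
  Pd branch = 0.0129·Pd^0.44·e^(0.046·RH+f) = 2.598 μm/a
  Cl⁻ term: 0.0175·312.3^0.57·exp(0.008·81+0.085·10.0) = 2.068
  r_corr = 2.598 + 2.068 = 4.666 μm/a
Power-law: D(14) = r_corr · 14^0.813
  D(14) = 4.666 × 14^0.813 = 4.666 × 8.547 = 39.88 μm

D(14) = 39.9 μm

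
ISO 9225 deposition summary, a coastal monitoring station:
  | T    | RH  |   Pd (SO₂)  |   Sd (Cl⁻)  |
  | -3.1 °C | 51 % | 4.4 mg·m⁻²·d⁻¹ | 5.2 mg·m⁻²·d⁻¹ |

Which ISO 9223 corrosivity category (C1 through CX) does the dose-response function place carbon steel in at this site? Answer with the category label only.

carbon steel: T≤10 °C ⇒ hinge +0.150·(-3.1−10) = -1.9650
  sulphur-dioxide contribution → 1.486 μm/a
  chloride contribution → 1.348 μm/a
  total first-year rate 2.834 μm/a
ISO 9223 Table 2 (carbon steel): 1.3 < 2.83 ≤ 25 μm/a ⇒ C2

C2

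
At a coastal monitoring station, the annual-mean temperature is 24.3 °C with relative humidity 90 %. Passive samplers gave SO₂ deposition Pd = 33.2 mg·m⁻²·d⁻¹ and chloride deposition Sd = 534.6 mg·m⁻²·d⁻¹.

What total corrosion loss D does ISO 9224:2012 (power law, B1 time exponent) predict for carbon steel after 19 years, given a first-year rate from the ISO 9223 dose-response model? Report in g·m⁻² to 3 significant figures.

D(19) = 1.06e+04 g·m⁻²

carbon steel: T>10 °C ⇒ hinge -0.054·(24.3−10) = -0.7722
  Pd branch = 1.77·Pd^0.52·e^(0.02·RH+f) = 30.57 μm/a
  Cl⁻ term: 0.102·534.6^0.62·exp(0.033·90+0.04·24.3) = 258.2
  sum: 30.57 + 258.2 → r_corr = 288.8 μm/a
Power-law: D(19) = r_corr · 19^0.523
  D(19) = 288.8 × 19^0.523 = 288.8 × 4.664 = 1347 μm
  Mass loss = 1347 μm × 7.85 g/cm³ = 1.057e+04 g·m⁻²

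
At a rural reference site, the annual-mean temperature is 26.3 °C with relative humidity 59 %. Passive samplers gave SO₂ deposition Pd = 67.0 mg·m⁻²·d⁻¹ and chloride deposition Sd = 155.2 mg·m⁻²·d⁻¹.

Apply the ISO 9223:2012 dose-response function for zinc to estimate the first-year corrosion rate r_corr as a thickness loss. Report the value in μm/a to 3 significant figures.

r_corr = 5.04 μm/a

zinc: T>10 °C ⇒ hinge -0.071·(26.3−10) = -1.1573
  Pd branch = 0.0129·Pd^0.44·e^(0.046·RH+f) = 0.3892 μm/a
  Cl⁻ term: 0.0175·155.2^0.57·exp(0.008·59+0.085·26.3) = 4.653
  sum: 0.3892 + 4.653 → r_corr = 5.042 μm/a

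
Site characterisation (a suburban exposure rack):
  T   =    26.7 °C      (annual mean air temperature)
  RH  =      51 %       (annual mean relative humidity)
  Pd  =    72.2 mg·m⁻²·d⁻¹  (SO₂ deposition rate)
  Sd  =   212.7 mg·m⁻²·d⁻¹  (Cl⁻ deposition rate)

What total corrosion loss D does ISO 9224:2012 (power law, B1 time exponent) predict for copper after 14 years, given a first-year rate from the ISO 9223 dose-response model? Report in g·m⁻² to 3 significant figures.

copper: T>10 °C ⇒ hinge -0.080·(26.7−10) = -1.3360
  SO₂ term: 0.0053·72.2^0.26·exp(0.059·51-1.3360) = 0.08592
  Sd branch = 0.01025·Sd^0.27·e^(0.036·RH+0.049·T) = 1.011 μm/a
  sum: 0.08592 + 1.011 → r_corr = 1.097 μm/a
Power-law: D(14) = r_corr · 14^0.667
  D(14) = 1.097 × 14^0.667 = 1.097 × 5.814 = 6.378 μm
  Mass loss = 6.378 μm × 8.96 g/cm³ = 57.14 g·m⁻²

D(14) = 57.1 g·m⁻²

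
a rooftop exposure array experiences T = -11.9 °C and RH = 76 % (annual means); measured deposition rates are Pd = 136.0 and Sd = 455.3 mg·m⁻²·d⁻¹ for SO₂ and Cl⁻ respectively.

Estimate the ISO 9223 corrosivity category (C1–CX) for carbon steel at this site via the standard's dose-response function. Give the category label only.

carbon steel: f(T) = +0.150·(T−10) [T≤10 °C] = -3.2850
  sulphur-dioxide contribution → 3.898 μm/a
  chloride contribution → 34.61 μm/a
  total first-year rate 38.51 μm/a
Category bounds: 25…50 μm/a bracket r_corr ⇒ C3

C3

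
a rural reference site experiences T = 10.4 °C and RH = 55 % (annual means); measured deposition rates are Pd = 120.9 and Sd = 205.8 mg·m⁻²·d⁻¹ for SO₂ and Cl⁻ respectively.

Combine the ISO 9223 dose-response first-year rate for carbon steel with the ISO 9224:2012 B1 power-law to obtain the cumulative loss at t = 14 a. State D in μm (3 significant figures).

D(14) = 353 μm

carbon steel: temperature factor f = -0.054·(0.4) = -0.0216
  SO₂ term: 1.77·120.9^0.52·exp(0.02·55-0.0216) = 62.98
  Cl⁻ term: 0.102·205.8^0.62·exp(0.033·55+0.04·10.4) = 25.81
  sum: 62.98 + 25.81 → r_corr = 88.79 μm/a
ISO 9224: D(t) = r_corr · t^b with b = 0.523 (carbon steel, B1)
  D(14) = 88.79 × 14^0.523 = 88.79 × 3.976 = 353 μm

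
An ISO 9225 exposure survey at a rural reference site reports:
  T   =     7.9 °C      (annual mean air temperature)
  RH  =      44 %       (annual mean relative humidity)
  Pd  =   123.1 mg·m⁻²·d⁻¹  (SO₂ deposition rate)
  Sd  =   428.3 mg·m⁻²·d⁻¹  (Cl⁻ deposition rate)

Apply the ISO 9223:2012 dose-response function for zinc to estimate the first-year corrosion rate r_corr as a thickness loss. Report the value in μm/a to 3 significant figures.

r_corr = 2.29 μm/a

zinc: f(T) = +0.038·(T−10) [T≤10 °C] = -0.0798
  SO₂ term: 0.0129·123.1^0.44·exp(0.046·44-0.0798) = 0.7493
  Cl⁻ term: 0.0175·428.3^0.57·exp(0.008·44+0.085·7.9) = 1.54
  sum: 0.7493 + 1.54 → r_corr = 2.29 μm/a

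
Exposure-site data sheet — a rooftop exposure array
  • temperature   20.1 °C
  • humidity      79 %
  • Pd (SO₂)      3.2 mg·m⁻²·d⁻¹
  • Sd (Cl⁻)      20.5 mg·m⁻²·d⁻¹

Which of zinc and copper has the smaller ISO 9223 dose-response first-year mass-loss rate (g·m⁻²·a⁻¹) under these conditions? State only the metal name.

zinc

zinc: f(T) = -0.071·(T−10) [T>10 °C] = -0.7171
  Pd branch = 0.0129·Pd^0.44·e^(0.046·RH+f) = 0.3978 μm/a
  Sd branch = 0.0175·Sd^0.57·e^(0.008·RH+0.085·T) = 1.017 μm/a
  sum: 0.3978 + 1.017 → r_corr = 1.415 μm/a
  mass loss = 1.415 μm/a × 7.14 g/cm³ = 10.1 g·m⁻²·a⁻¹
copper: temperature factor f = -0.080·(10.1) = -0.8080
  SO₂ term: 0.0053·3.2^0.26·exp(0.059·79-0.8080) = 0.338
  Sd branch = 0.01025·Sd^0.27·e^(0.036·RH+0.049·T) = 1.066 μm/a
  r_corr = 0.338 + 1.066 = 1.404 μm/a
  mass loss = 1.404 μm/a × 8.96 g/cm³ = 12.58 g·m⁻²·a⁻¹
Ordering by g·m⁻²·a⁻¹: copper (12.6) > zinc (10.1)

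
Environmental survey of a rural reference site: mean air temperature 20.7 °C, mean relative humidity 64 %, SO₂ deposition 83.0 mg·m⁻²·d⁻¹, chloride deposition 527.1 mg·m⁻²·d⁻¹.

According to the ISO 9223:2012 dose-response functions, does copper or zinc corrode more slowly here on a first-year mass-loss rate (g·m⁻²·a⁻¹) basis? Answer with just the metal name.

copper

copper: temperature factor f = -0.080·(10.7) = -0.8560
  Pd branch = 0.0053·Pd^0.26·e^(0.059·RH+f) = 0.31 μm/a
  Sd branch = 0.01025·Sd^0.27·e^(0.036·RH+0.049·T) = 1.537 μm/a
  sum: 0.31 + 1.537 → r_corr = 1.847 μm/a
  mass loss = 1.847 μm/a × 8.96 g/cm³ = 16.55 g·m⁻²·a⁻¹
zinc: temperature factor f = -0.071·(10.7) = -0.7597
  Pd branch = 0.0129·Pd^0.44·e^(0.046·RH+f) = 0.801 μm/a
  Sd branch = 0.0175·Sd^0.57·e^(0.008·RH+0.085·T) = 6.04 μm/a
  sum: 0.801 + 6.04 → r_corr = 6.841 μm/a
  mass loss = 6.841 μm/a × 7.14 g/cm³ = 48.84 g·m⁻²·a⁻¹
Ordering by g·m⁻²·a⁻¹: zinc (48.8) > copper (16.6)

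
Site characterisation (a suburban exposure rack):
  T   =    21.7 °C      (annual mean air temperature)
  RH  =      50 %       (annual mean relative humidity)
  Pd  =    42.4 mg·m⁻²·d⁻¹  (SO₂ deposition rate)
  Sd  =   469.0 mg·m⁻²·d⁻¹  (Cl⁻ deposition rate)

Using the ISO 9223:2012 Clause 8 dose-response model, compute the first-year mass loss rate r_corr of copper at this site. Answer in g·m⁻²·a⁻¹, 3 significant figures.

r_corr = 9.41 g·m⁻²·a⁻¹

copper: f(T) = -0.080·(T−10) [T>10 °C] = -0.9360
  sulphur-dioxide contribution → 0.1052 μm/a
  chloride contribution → 0.9451 μm/a
  total first-year rate 1.05 μm/a
Convert to mass loss: 1.05 μm/a × 8.96 g/cm³ = 9.41 g·m⁻²·a⁻¹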